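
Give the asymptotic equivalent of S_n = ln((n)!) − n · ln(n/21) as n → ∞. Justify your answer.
S_n ~ n · (ln 21 − 1) + O(ln n)

Stirling: ln((n)!) = n ln(n) − n + O(ln n).
  S_n = n ln(n) − n − n ln(n/21) + O(ln n)
      = n ln(n) − n ln n + n ln 21 − n + O(ln n)
      = n ln 21 − n + O(ln n)
      = n (ln 21 − 1) + O(ln n).
Numerically ln(21) − 1 ≈ 2.0445.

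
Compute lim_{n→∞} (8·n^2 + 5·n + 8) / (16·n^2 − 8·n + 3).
lim = 8/16 = 1/2

For large n the leading n^2 terms dominate both numerator and denominator. Dividing top and bottom by n^2, every other term tends to 0, leaving 8/16 = 1/2.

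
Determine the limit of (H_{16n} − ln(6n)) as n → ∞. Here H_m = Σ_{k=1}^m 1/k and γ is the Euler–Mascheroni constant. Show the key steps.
lim = ln(8/3) + γ

By Euler-Maclaurin, H_m = ln m + γ + O(1/m). So
  H_{16n} − ln(6n) = ln(16n) + γ − ln(6n) + O(1/n)
                       = ln(16/6) + γ + O(1/n).
Hence the limit is ln(16/6) + γ (= ln(8/3)).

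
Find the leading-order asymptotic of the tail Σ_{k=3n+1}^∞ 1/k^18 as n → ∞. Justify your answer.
Σ_{k>3n} 1/k^18 ~ 1/(17 · (3n)^17)

Compare to the integral: ∫_{3n}^∞ x^(−18) dx = [−x^(−17)/17]_{3n}^∞ = 1/((18−1)·(3n)^17). Euler-Maclaurin then gives
  Σ_{k>3n} 1/k^18 = ∫_{3n}^∞ dx/x^18 − 1/(2·(3n)^18) + O(1/(3n)^19).
(Equivalently this is ζ(18) − Σ_{k≤3n} 1/k^18.)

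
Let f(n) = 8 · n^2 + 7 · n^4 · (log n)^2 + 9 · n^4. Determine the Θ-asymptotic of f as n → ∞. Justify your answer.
f(n) ∈ Θ(n^4 · (log n)^2)

Compare the terms by growth order. For large n, n^a · (log n)^b dominates n^a' · (log n)^b' iff a > a', or (a = a' and b > b'). Ranking the 3 terms shows the dominant one is 7 · n^4 · (log n)^2. Hence f(n) ∈ Θ(n^4 · (log n)^2).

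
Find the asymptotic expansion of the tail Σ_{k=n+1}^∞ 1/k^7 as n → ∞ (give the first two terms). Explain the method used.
Σ_{k>n} 1/k^7 = 1/(6 · n^6) − 1/(2 · n^7) + O(1/n^8)

Compare to the integral: ∫_{n}^∞ x^(−7) dx = [−x^(−6)/6]_{n}^∞ = 1/((7−1)·n^6). The Euler-Maclaurin correction adds −f(n)/2 = −1/(2·n^7). Euler-Maclaurin then gives
  Σ_{k>n} 1/k^7 = ∫_{n}^∞ dx/x^7 − 1/(2·n^7) + O(1/n^8).
(Equivalently this is ζ(7) − Σ_{k≤n} 1/k^7.)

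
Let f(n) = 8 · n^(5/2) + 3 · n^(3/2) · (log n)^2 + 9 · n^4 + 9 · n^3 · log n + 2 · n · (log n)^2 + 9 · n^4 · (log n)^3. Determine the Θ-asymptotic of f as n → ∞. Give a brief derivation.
f(n) ∈ Θ(n^4 · (log n)^3)

Compare the terms by growth order. For large n, n^a · (log n)^b dominates n^a' · (log n)^b' iff a > a', or (a = a' and b > b'). Ranking the 6 terms shows the dominant one is 9 · n^4 · (log n)^3. Hence f(n) ∈ Θ(n^4 · (log n)^3).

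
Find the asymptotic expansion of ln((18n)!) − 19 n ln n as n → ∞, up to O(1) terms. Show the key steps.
ln((18n)!) − 19 n ln n = −n ln n + 18(ln 18 − 1) n + (1/2) ln(2π·18n) + O(1/n)

Stirling: ln((18n)!) = 18n ln(18n) − 18n + (1/2) ln(2π·18n) + O(1/n).
Expand 18n ln(18n) = 18n (ln n + ln 18) = 18n ln n + 18n ln 18.
Subtract 19n ln n: leading term is (18 − 19) n ln n = −n ln n. The next term is 18n ln 18 − 18n = 18(ln 18 − 1) n. Then the (1/2) ln(2π·18n) correction.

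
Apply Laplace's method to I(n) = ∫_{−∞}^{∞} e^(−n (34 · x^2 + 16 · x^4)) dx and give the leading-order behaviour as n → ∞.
I(n) ~ sqrt(π/(34n))

φ(x) = 34 · x^2 + 16 · x^4 has its unique global minimum at x* = 0 (since φ'(x) = 68x + 64x^3 = 0 only at x = 0 for real x with both coefficients positive, and φ → ∞ as |x| → ∞). At x* = 0, φ(0) = 0 and φ''(0) = 68. Laplace's method then gives
  I(n) ~ sqrt(2π / (n · φ''(0))) · e^(−n φ(0)) = sqrt(2π / (68n)) = sqrt(π/(34n)).
The 16 · x^4 term contributes only at subleading order (an O(1/n) relative correction).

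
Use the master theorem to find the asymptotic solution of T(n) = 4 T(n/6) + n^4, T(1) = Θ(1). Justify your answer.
T(n) = Θ(n^4)

log_6 4 ≈ 0.774. f(n) = n^4 dominates n^(log_6 4) since 4 > 0.774, and the regularity condition a·f(n/b) = 4·(n/6)^4 = (4/1296)·n^4 ≤ c·f(n) holds with c = 4/1296 ≈ 0.00309 < 1. So this is Case 3: T(n) = Θ(f(n)) = Θ(n^4).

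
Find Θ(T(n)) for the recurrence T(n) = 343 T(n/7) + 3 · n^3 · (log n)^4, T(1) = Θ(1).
T(n) = Θ(n^3 · (log n)^5)

Here log_7 343 = 3 and f(n) = 3 · n^3 · (log n)^4 = Θ(n^(log_7 343) · (log n)^4). This is the extended Case 2 of the master theorem (f matches the critical exponent up to log factors), giving T(n) = Θ(n^(log_7 343) · (log n)^(4+1)) = Θ(n^3 · (log n)^5).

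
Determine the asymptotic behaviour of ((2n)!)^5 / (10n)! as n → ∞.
((2n)!)^5/(10n)! ~ ((2π·2n)^(4/2) / sqrt(5)) · 5^(−5·2n)  →  0

Write N = 2n. Stirling: N! ~ sqrt(2π N)(N/e)^N and (5N)! ~ sqrt(2π·5N)·(5N/e)^(5N).
  (N!)^5/(5N)! ~ (2π N)^(5/2) (N/e)^(5N) / [sqrt(2π·5N) (5N/e)^(5N)]
     = (2π N)^(5/2) / sqrt(2π·5N) · (N/(5N))^(5N)
     = (2π N)^((5−1)/2) / sqrt(5) · 5^(−5N).
Since 5^5 > 1, the factor 5^(−5N) decays exponentially, so the ratio → 0. Substituting N = 2n gives the stated form.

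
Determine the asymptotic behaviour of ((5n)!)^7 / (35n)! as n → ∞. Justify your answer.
((5n)!)^7/(35n)! ~ ((2π·5n)^(6/2) / sqrt(7)) · 7^(−7·5n)  →  0

Write N = 5n. Stirling: N! ~ sqrt(2π N)(N/e)^N and (7N)! ~ sqrt(2π·7N)·(7N/e)^(7N).
  (N!)^7/(7N)! ~ (2π N)^(7/2) (N/e)^(7N) / [sqrt(2π·7N) (7N/e)^(7N)]
     = (2π N)^(7/2) / sqrt(2π·7N) · (N/(7N))^(7N)
     = (2π N)^((7−1)/2) / sqrt(7) · 7^(−7N).
Since 7^7 > 1, the factor 7^(−7N) decays exponentially, so the ratio → 0. Substituting N = 5n gives the stated form.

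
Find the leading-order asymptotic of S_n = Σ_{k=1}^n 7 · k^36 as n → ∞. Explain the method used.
S_n ~ 7 · n^37 / 37

By integral comparison (Euler-Maclaurin), Σ_{k=1}^n 7 · k^36 = 7 · ∫_0^n x^36 dx + O(n^36) = 7 · n^37/37 + O(n^36). (Equivalently, Faulhaber's formula gives the same leading term.)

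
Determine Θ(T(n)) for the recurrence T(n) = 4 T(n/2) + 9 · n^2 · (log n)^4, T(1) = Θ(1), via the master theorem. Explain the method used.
T(n) = Θ(n^2 · (log n)^5)

Here log_2 4 = 2 and f(n) = 9 · n^2 · (log n)^4 = Θ(n^(log_2 4) · (log n)^4). This is the extended Case 2 of the master theorem (f matches the critical exponent up to log factors), giving T(n) = Θ(n^(log_2 4) · (log n)^(4+1)) = Θ(n^2 · (log n)^5).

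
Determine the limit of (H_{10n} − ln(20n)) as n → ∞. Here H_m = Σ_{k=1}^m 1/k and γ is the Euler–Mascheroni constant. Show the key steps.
lim = −ln 2 + γ

By Euler-Maclaurin, H_m = ln m + γ + O(1/m). So
  H_{10n} − ln(20n) = ln(10n) + γ − ln(20n) + O(1/n)
                       = ln(10/20) + γ + O(1/n).
Hence the limit is ln(10/20) + γ (= −ln 2).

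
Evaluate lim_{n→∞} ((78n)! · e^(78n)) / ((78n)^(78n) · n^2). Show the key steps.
lim = 0

Stirling: (78n)! ~ sqrt(2π·78n) · (78n/e)^(78n). Hence
  (78n)! · e^(78n) / (78n)^(78n) ~ sqrt(2π·78n).
Dividing by n^2: sqrt(2π·78n) / n^2 = sqrt(2π·78) · n^((1−4)/2), so the expression behaves like sqrt(2π·78) · n^((1−4)/2) → 0.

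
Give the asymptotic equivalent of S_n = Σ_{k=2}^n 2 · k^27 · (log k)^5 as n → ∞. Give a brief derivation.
S_n ~ n^28 · (log n)^5 / 14

By integral comparison, S_n = ∫_1^n 2 · x^27 · (log x)^5 dx + O(n^27 · (log n)^5). For the integral, the leading term of ∫_1^n x^27 (log x)^5 dx is n^28/28 · (log n)^5 (by repeated integration by parts; each step lowers the log-exponent and produces a relatively O(1/log n) correction). Hence S_n ~ n^28 · (log n)^5 / 14.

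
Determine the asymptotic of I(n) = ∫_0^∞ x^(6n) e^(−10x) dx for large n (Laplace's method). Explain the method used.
I(n) ~ (sqrt(2π·6n) / 10) · (6n/(10e))^(6n)

Write the integrand as exp(6n ln x − 10x) and set f(x) = 6n ln x − 10x. Then f'(x) = 6n/x − 10 = 0 at x* = 6n/10, and f''(x*) = −6n/x*^2 = −10^2/(6n). Laplace's method (interior maximum) gives
  I(n) ~ e^(f(x*)) · sqrt(2π / |f''(x*)|)
        = exp(6n ln(6n/10) − 6n) · sqrt(2π · 6n / 10^2)
        = (6n/10)^(6n) e^(−6n) · sqrt(2π·6n) / 10
        = (sqrt(2π·6n) / 10) · (6n/(10e))^(6n).
This matches Γ(6n+1)/10^(6n+1) with Stirling applied to Γ.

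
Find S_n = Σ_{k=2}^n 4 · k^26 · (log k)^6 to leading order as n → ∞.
S_n ~ 4 · n^27 · (log n)^6 / 27

By integral comparison, S_n = ∫_1^n 4 · x^26 · (log x)^6 dx + O(n^26 · (log n)^6). For the integral, the leading term of ∫_1^n x^26 (log x)^6 dx is n^27/27 · (log n)^6 (by repeated integration by parts; each step lowers the log-exponent and produces a relatively O(1/log n) correction). Hence S_n ~ 4 · n^27 · (log n)^6 / 27.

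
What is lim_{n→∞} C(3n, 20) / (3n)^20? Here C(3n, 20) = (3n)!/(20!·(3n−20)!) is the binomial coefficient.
lim = 1/20! = 1/2432902008176640000

With N = 3n → ∞: C(N, 20) / N^20 = [N(N−1)…(N−19)] / (20! · N^20) = (1/20!) · 1 · (1 − 1/(3n)) · … · (1 − 19/(3n)). Each factor → 1 as N → ∞, so the limit is 1/20! = 1/2432902008176640000.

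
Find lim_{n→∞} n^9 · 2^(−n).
lim = 0

Exponentials with base > 1 dominate every fixed polynomial: for any fixed c, n^c / 2^n → 0 as n → ∞ (e.g. by the ratio test, or by writing 2^n = e^(n ln 2) and noting e^(n ln 2) / n^c → ∞). Hence n^9 · 2^(−n) = n^9 / 2^n → 0.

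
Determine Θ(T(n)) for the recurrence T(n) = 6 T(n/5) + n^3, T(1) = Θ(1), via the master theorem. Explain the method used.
T(n) = Θ(n^3)

log_5 6 ≈ 1.113. f(n) = n^3 dominates n^(log_5 6) since 3 > 1.113, and the regularity condition a·f(n/b) = 6·(n/5)^3 = (6/125)·n^3 ≤ c·f(n) holds with c = 6/125 ≈ 0.048 < 1. So this is Case 3: T(n) = Θ(f(n)) = Θ(n^3).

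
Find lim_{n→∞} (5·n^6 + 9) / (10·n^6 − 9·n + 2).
lim = 5/10 = 1/2

For large n the leading n^6 terms dominate both numerator and denominator. Dividing top and bottom by n^6, every other term tends to 0, leaving 5/10 = 1/2.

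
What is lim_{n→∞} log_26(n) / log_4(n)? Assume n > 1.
lim = ln(4) / ln(26) = log_26(4)

Change of base: log_26(n) = ln n / ln 26 and log_4(n) = ln n / ln 4. The ratio is (ln n / ln 26) · (ln 4 / ln n) = ln 4 / ln 26, a constant independent of n. So the limit is ln 4 / ln 26 = log_26(4).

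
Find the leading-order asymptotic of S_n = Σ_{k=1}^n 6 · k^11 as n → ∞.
S_n ~ n^12 / 2

By integral comparison (Euler-Maclaurin), Σ_{k=1}^n 6 · k^11 = 6 · ∫_0^n x^11 dx + O(n^11) = 6 · n^12/12 = n^12 / 2 + O(n^11). (Equivalently, Faulhaber's formula gives the same leading term.)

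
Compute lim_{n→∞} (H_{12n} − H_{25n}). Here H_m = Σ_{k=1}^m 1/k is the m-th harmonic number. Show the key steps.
lim = ln(12/25)

Euler-Maclaurin gives H_m = ln m + γ + 1/(2m) + O(1/m^2). The γ and O(1/m) terms cancel in the difference:
  H_{12n} − H_{25n} = ln(12n) − ln(25n) + O(1/n) = ln(12/25) + O(1/n).
Hence the limit is ln(12/25).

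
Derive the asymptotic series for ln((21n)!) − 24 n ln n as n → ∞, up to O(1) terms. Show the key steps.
ln((21n)!) − 24 n ln n = −3 n ln n + 21(ln 21 − 1) n + (1/2) ln(2π·21n) + O(1/n)

Stirling: ln((21n)!) = 21n ln(21n) − 21n + (1/2) ln(2π·21n) + O(1/n).
Expand 21n ln(21n) = 21n (ln n + ln 21) = 21n ln n + 21n ln 21.
Subtract 24n ln n: leading term is (21 − 24) n ln n = −3 n ln n. The next term is 21n ln 21 − 21n = 21(ln 21 − 1) n. Then the (1/2) ln(2π·21n) correction.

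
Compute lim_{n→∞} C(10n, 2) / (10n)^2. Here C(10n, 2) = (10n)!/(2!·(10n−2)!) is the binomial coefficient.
lim = 1/2! = 1/2

With N = 10n → ∞: C(N, 2) / N^2 = [N(N−1)…(N−1)] / (2! · N^2) = (1/2!) · 1 · (1 − 1/(10n)). Each factor → 1 as N → ∞, so the limit is 1/2! = 1/2.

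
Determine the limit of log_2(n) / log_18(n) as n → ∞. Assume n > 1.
lim = ln(18) / ln(2) = log_2(18)

Change of base: log_2(n) = ln n / ln 2 and log_18(n) = ln n / ln 18. The ratio is (ln n / ln 2) · (ln 18 / ln n) = ln 18 / ln 2, a constant independent of n. So the limit is ln 18 / ln 2 = log_2(18).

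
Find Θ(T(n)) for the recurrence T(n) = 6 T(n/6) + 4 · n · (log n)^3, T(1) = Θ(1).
T(n) = Θ(n · (log n)^4)

Here log_6 6 = 1 and f(n) = 4 · n · (log n)^3 = Θ(n^(log_6 6) · (log n)^3). This is the extended Case 2 of the master theorem (f matches the critical exponent up to log factors), giving T(n) = Θ(n^(log_6 6) · (log n)^(3+1)) = Θ(n · (log n)^4).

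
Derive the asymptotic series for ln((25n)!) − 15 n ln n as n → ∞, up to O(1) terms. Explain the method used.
ln((25n)!) − 15 n ln n = 10 n ln n + 25(ln 25 − 1) n + (1/2) ln(2π·25n) + O(1/n)

Stirling: ln((25n)!) = 25n ln(25n) − 25n + (1/2) ln(2π·25n) + O(1/n).
Expand 25n ln(25n) = 25n (ln n + ln 25) = 25n ln n + 25n ln 25.
Subtract 15n ln n: leading term is (25 − 15) n ln n = 10 n ln n. The next term is 25n ln 25 − 25n = 25(ln 25 − 1) n. Then the (1/2) ln(2π·25n) correction.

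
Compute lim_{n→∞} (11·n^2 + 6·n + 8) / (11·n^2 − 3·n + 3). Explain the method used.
lim = 11/11 = 1

For large n the leading n^2 terms dominate both numerator and denominator. Dividing top and bottom by n^2, every other term tends to 0, leaving 11/11 = 1.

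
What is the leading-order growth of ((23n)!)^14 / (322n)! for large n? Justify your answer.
((23n)!)^14/(322n)! ~ ((2π·23n)^(13/2) / sqrt(14)) · 14^(−14·23n)  →  0

Write N = 23n. Stirling: N! ~ sqrt(2π N)(N/e)^N and (14N)! ~ sqrt(2π·14N)·(14N/e)^(14N).
  (N!)^14/(14N)! ~ (2π N)^(14/2) (N/e)^(14N) / [sqrt(2π·14N) (14N/e)^(14N)]
     = (2π N)^(14/2) / sqrt(2π·14N) · (N/(14N))^(14N)
     = (2π N)^((14−1)/2) / sqrt(14) · 14^(−14N).
Since 14^14 > 1, the factor 14^(−14N) decays exponentially, so the ratio → 0. Substituting N = 23n gives the stated form.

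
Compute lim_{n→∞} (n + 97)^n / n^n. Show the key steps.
lim = e^97

Rewrite as (1 + 97/n)^(n). By the standard limit (1 + x/n)^n → e^x, we have (1 + 97/n)^n → e^97, and raising to the 1st power gives e^97.
More precisely, ln[(1 + 97/n)^(n)] = n · ln(1 + 97/n) = n · (97/n + O(1/n^2)) = 97 + O(1/n) → 97.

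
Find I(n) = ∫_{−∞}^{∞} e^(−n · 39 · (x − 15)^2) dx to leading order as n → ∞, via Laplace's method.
I(n) = sqrt(π/(39n))

Here φ(x) = 39 · (x − 15)^2 has its unique minimum at x* = 15 with φ(x*) = 0 and φ''(x*) = 78. Laplace's method gives
  I(n) ~ e^(−n φ(x*)) · sqrt(2π / (n · φ''(x*))) = sqrt(2π / (78n)) = sqrt(π/(39n)).
This is exact: substituting u = (x − 15)·sqrt(39n) gives I(n) = (1/sqrt(39n)) ∫_{−∞}^{∞} e^(−u^2) du = sqrt(π/(39n)).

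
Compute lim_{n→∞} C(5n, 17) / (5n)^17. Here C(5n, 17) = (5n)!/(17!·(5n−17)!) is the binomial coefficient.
lim = 1/17! = 1/355687428096000

With N = 5n → ∞: C(N, 17) / N^17 = [N(N−1)…(N−16)] / (17! · N^17) = (1/17!) · 1 · (1 − 1/(5n)) · … · (1 − 16/(5n)). Each factor → 1 as N → ∞, so the limit is 1/17! = 1/355687428096000.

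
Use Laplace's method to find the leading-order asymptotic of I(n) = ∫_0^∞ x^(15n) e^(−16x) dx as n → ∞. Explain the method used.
I(n) ~ (sqrt(2π·15n) / 16) · (15n/(16e))^(15n)

Write the integrand as exp(15n ln x − 16x) and set f(x) = 15n ln x − 16x. Then f'(x) = 15n/x − 16 = 0 at x* = 15n/16, and f''(x*) = −15n/x*^2 = −16^2/(15n). Laplace's method (interior maximum) gives
  I(n) ~ e^(f(x*)) · sqrt(2π / |f''(x*)|)
        = exp(15n ln(15n/16) − 15n) · sqrt(2π · 15n / 16^2)
        = (15n/16)^(15n) e^(−15n) · sqrt(2π·15n) / 16
        = (sqrt(2π·15n) / 16) · (15n/(16e))^(15n).
This matches Γ(15n+1)/16^(15n+1) with Stirling applied to Γ.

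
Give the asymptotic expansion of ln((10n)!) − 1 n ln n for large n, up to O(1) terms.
ln((10n)!) − 1 n ln n = 9 n ln n + 10(ln 10 − 1) n + (1/2) ln(2π·10n) + O(1/n)

Stirling: ln((10n)!) = 10n ln(10n) − 10n + (1/2) ln(2π·10n) + O(1/n).
Expand 10n ln(10n) = 10n (ln n + ln 10) = 10n ln n + 10n ln 10.
Subtract 1n ln n: leading term is (10 − 1) n ln n = 9 n ln n. The next term is 10n ln 10 − 10n = 10(ln 10 − 1) n. Then the (1/2) ln(2π·10n) correction.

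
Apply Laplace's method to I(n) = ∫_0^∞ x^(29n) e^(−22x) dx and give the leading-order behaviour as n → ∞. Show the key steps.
I(n) ~ (sqrt(2π·29n) / 22) · (29n/(22e))^(29n)

Write the integrand as exp(29n ln x − 22x) and set f(x) = 29n ln x − 22x. Then f'(x) = 29n/x − 22 = 0 at x* = 29n/22, and f''(x*) = −29n/x*^2 = −22^2/(29n). Laplace's method (interior maximum) gives
  I(n) ~ e^(f(x*)) · sqrt(2π / |f''(x*)|)
        = exp(29n ln(29n/22) − 29n) · sqrt(2π · 29n / 22^2)
        = (29n/22)^(29n) e^(−29n) · sqrt(2π·29n) / 22
        = (sqrt(2π·29n) / 22) · (29n/(22e))^(29n).
This matches Γ(29n+1)/22^(29n+1) with Stirling applied to Γ.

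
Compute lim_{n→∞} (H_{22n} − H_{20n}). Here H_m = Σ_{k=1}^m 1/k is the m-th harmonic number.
lim = ln(22/20) = ln(11/10)

Euler-Maclaurin gives H_m = ln m + γ + 1/(2m) + O(1/m^2). The γ and O(1/m) terms cancel in the difference:
  H_{22n} − H_{20n} = ln(22n) − ln(20n) + O(1/n) = ln(22/20) + O(1/n).
Hence the limit is ln(22/20) = ln(11/10).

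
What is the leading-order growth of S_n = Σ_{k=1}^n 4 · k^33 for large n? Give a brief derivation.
S_n ~ 2 · n^34 / 17

By integral comparison (Euler-Maclaurin), Σ_{k=1}^n 4 · k^33 = 4 · ∫_0^n x^33 dx + O(n^33) = 4 · n^34/34 = 2 · n^34 / 17 + O(n^33). (Equivalently, Faulhaber's formula gives the same leading term.)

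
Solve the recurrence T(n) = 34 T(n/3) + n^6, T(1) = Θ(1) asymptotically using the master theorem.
T(n) = Θ(n^6)

log_3 34 ≈ 3.210. f(n) = n^6 dominates n^(log_3 34) since 6 > 3.210, and the regularity condition a·f(n/b) = 34·(n/3)^6 = (34/729)·n^6 ≤ c·f(n) holds with c = 34/729 ≈ 0.0466 < 1. So this is Case 3: T(n) = Θ(f(n)) = Θ(n^6).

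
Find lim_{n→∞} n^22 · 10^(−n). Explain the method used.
lim = 0

Exponentials with base > 1 dominate every fixed polynomial: for any fixed c, n^c / 10^n → 0 as n → ∞ (e.g. by the ratio test, or by writing 10^n = e^(n ln 10) and noting e^(n ln 10) / n^c → ∞). Hence n^22 · 10^(−n) = n^22 / 10^n → 0.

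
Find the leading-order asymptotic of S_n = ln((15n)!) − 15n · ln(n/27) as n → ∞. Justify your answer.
S_n ~ 15n · (ln 405 − 1) + O(ln n)

Stirling: ln((15n)!) = 15n ln(15n) − 15n + O(ln n).
  S_n = 15n ln(15n) − 15n − 15n ln(n/27) + O(ln n)
      = 15n ln(15n) − 15n ln n + 15n ln 27 − 15n + O(ln n)
      = 15n ln 15 + 15n ln 27 − 15n + O(ln n)
      = 15n (ln 405 − 1) + O(ln n).
Numerically ln(405) − 1 ≈ 5.0039.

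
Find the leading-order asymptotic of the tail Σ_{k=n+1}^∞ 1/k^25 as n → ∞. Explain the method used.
Σ_{k>n} 1/k^25 ~ 1/(24 · n^24)

Compare to the integral: ∫_{n}^∞ x^(−25) dx = [−x^(−24)/24]_{n}^∞ = 1/((25−1)·n^24). Euler-Maclaurin then gives
  Σ_{k>n} 1/k^25 = ∫_{n}^∞ dx/x^25 − 1/(2·n^25) + O(1/n^26).
(Equivalently this is ζ(25) − Σ_{k≤n} 1/k^25.)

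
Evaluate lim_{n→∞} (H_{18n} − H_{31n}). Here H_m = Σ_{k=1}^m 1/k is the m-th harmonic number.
lim = ln(18/31)

Euler-Maclaurin gives H_m = ln m + γ + 1/(2m) + O(1/m^2). The γ and O(1/m) terms cancel in the difference:
  H_{18n} − H_{31n} = ln(18n) − ln(31n) + O(1/n) = ln(18/31) + O(1/n).
Hence the limit is ln(18/31).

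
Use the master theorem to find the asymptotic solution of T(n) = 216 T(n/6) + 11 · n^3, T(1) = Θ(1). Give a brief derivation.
T(n) = Θ(n^3 log n)

log_6 216 = 3, and f(n) = 11 · n^3 = Θ(n^(log_6 216)). This is Case 2 of the master theorem: T(n) = Θ(f(n) · log n) = Θ(n^3 log n).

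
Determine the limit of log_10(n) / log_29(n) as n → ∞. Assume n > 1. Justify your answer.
lim = ln(29) / ln(10) = log_10(29)

Change of base: log_10(n) = ln n / ln 10 and log_29(n) = ln n / ln 29. The ratio is (ln n / ln 10) · (ln 29 / ln n) = ln 29 / ln 10, a constant independent of n. So the limit is ln 29 / ln 10 = log_10(29).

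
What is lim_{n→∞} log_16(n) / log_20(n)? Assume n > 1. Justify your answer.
lim = ln(20) / ln(16) = log_16(20)

Change of base: log_16(n) = ln n / ln 16 and log_20(n) = ln n / ln 20. The ratio is (ln n / ln 16) · (ln 20 / ln n) = ln 20 / ln 16, a constant independent of n. So the limit is ln 20 / ln 16 = log_16(20).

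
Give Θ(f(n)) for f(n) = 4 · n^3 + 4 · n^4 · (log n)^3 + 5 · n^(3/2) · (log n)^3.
f(n) ∈ Θ(n^4 · (log n)^3)

Compare the terms by growth order. For large n, n^a · (log n)^b dominates n^a' · (log n)^b' iff a > a', or (a = a' and b > b'). Ranking the 3 terms shows the dominant one is 4 · n^4 · (log n)^3. Hence f(n) ∈ Θ(n^4 · (log n)^3).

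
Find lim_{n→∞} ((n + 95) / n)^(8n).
lim = e^760

Rewrite as (1 + 95/n)^(8n). By the standard limit (1 + x/n)^n → e^x, we have (1 + 95/n)^n → e^95, and raising to the 8th power gives e^760.
More precisely, ln[(1 + 95/n)^(8n)] = 8n · ln(1 + 95/n) = 8n · (95/n + O(1/n^2)) = 760 + O(1/n) → 760.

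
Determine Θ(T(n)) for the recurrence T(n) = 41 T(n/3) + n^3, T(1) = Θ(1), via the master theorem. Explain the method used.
T(n) = Θ(n^(log_3 41))

Master theorem: compare f(n) = n^3 to n^(log_3 41) where log_3 41 ≈ 3.380. Since 3 < log_3 41, we have f(n) = O(n^(log_3 41 − ε)) for some ε > 0 — Case 1. Hence T(n) = Θ(n^(log_3 41)).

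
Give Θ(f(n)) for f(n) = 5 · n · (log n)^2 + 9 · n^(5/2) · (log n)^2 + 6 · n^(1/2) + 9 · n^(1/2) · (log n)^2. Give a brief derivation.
f(n) ∈ Θ(n^(5/2) · (log n)^2)

Compare the terms by growth order. For large n, n^a · (log n)^b dominates n^a' · (log n)^b' iff a > a', or (a = a' and b > b'). Ranking the 4 terms shows the dominant one is 9 · n^(5/2) · (log n)^2. Hence f(n) ∈ Θ(n^(5/2) · (log n)^2).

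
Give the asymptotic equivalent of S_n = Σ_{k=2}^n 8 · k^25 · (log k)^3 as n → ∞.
S_n ~ 4 · n^26 · (log n)^3 / 13

By integral comparison, S_n = ∫_1^n 8 · x^25 · (log x)^3 dx + O(n^25 · (log n)^3). For the integral, the leading term of ∫_1^n x^25 (log x)^3 dx is n^26/26 · (log n)^3 (by repeated integration by parts; each step lowers the log-exponent and produces a relatively O(1/log n) correction). Hence S_n ~ 4 · n^26 · (log n)^3 / 13.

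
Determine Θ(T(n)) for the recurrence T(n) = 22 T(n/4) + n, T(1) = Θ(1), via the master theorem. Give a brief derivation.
T(n) = Θ(n^(log_4 22))

Master theorem: compare f(n) = n to n^(log_4 22) where log_4 22 ≈ 2.230. Since 1 < log_4 22, we have f(n) = O(n^(log_4 22 − ε)) for some ε > 0 — Case 1. Hence T(n) = Θ(n^(log_4 22)).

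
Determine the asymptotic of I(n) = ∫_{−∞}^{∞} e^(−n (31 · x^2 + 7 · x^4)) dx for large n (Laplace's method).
I(n) ~ sqrt(π/(31n))

φ(x) = 31 · x^2 + 7 · x^4 has its unique global minimum at x* = 0 (since φ'(x) = 62x + 28x^3 = 0 only at x = 0 for real x with both coefficients positive, and φ → ∞ as |x| → ∞). At x* = 0, φ(0) = 0 and φ''(0) = 62. Laplace's method then gives
  I(n) ~ sqrt(2π / (n · φ''(0))) · e^(−n φ(0)) = sqrt(2π / (62n)) = sqrt(π/(31n)).
The 7 · x^4 term contributes only at subleading order (an O(1/n) relative correction).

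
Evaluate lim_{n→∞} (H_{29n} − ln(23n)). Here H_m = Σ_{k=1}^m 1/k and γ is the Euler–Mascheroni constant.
lim = ln(29/23) + γ

By Euler-Maclaurin, H_m = ln m + γ + O(1/m). So
  H_{29n} − ln(23n) = ln(29n) + γ − ln(23n) + O(1/n)
                       = ln(29/23) + γ + O(1/n).
Hence the limit is ln(29/23) + γ.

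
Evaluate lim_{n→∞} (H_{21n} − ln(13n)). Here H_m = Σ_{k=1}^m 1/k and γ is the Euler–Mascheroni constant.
lim = ln(21/13) + γ

By Euler-Maclaurin, H_m = ln m + γ + O(1/m). So
  H_{21n} − ln(13n) = ln(21n) + γ − ln(13n) + O(1/n)
                       = ln(21/13) + γ + O(1/n).
Hence the limit is ln(21/13) + γ.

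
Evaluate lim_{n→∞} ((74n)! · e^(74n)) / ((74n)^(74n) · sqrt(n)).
lim = sqrt(2π·74)

Stirling: (74n)! ~ sqrt(2π·74n) · (74n/e)^(74n). Hence
  (74n)! · e^(74n) / (74n)^(74n) ~ sqrt(2π·74n).
Dividing by sqrt(n): sqrt(2π·74n) / sqrt(n) = sqrt(2π·74) · n^((1−1)/2), so the limit is sqrt(2π·74).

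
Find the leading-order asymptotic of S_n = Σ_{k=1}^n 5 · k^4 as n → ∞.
S_n ~ n^5

By integral comparison (Euler-Maclaurin), Σ_{k=1}^n 5 · k^4 = 5 · ∫_0^n x^4 dx + O(n^4) = 5 · n^5/5 = n^5 + O(n^4). (Equivalently, Faulhaber's formula gives the same leading term.)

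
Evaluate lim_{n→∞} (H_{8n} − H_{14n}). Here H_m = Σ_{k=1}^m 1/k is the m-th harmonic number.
lim = ln(8/14) = ln(4/7)

Euler-Maclaurin gives H_m = ln m + γ + 1/(2m) + O(1/m^2). The γ and O(1/m) terms cancel in the difference:
  H_{8n} − H_{14n} = ln(8n) − ln(14n) + O(1/n) = ln(8/14) + O(1/n).
Hence the limit is ln(8/14) = ln(4/7).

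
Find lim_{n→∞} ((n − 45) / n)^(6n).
lim = e^(−270)

Rewrite as (1 − 45/n)^(6n). By the standard limit (1 + x/n)^n → e^x, we have (1 − 45/n)^n → e^(−45), and raising to the 6th power gives e^(−270).
More precisely, ln[(1 − 45/n)^(6n)] = 6n · ln(1 − 45/n) = 6n · (-45/n + O(1/n^2)) = -270 + O(1/n) → -270.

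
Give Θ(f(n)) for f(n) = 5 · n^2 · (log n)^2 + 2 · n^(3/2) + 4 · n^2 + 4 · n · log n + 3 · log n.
f(n) ∈ Θ(n^2 · (log n)^2)

Compare the terms by growth order. For large n, n^a · (log n)^b dominates n^a' · (log n)^b' iff a > a', or (a = a' and b > b'). Ranking the 5 terms shows the dominant one is 5 · n^2 · (log n)^2. Hence f(n) ∈ Θ(n^2 · (log n)^2).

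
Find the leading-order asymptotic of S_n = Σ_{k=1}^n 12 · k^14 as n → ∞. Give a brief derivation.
S_n ~ 4 · n^15 / 5

By integral comparison (Euler-Maclaurin), Σ_{k=1}^n 12 · k^14 = 12 · ∫_0^n x^14 dx + O(n^14) = 12 · n^15/15 = 4 · n^15 / 5 + O(n^14). (Equivalently, Faulhaber's formula gives the same leading term.)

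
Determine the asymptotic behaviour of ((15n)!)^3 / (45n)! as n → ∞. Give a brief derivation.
((15n)!)^3/(45n)! ~ ((2π·15n)^(2/2) / sqrt(3)) · 3^(−3·15n)  →  0

Write N = 15n. Stirling: N! ~ sqrt(2π N)(N/e)^N and (3N)! ~ sqrt(2π·3N)·(3N/e)^(3N).
  (N!)^3/(3N)! ~ (2π N)^(3/2) (N/e)^(3N) / [sqrt(2π·3N) (3N/e)^(3N)]
     = (2π N)^(3/2) / sqrt(2π·3N) · (N/(3N))^(3N)
     = (2π N)^((3−1)/2) / sqrt(3) · 3^(−3N).
Since 3^3 > 1, the factor 3^(−3N) decays exponentially, so the ratio → 0. Substituting N = 15n gives the stated form.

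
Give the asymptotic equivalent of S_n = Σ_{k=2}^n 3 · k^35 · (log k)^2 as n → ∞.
S_n ~ n^36 · (log n)^2 / 12

By integral comparison, S_n = ∫_1^n 3 · x^35 · (log x)^2 dx + O(n^35 · (log n)^2). For the integral, the leading term of ∫_1^n x^35 (log x)^2 dx is n^36/36 · (log n)^2 (by repeated integration by parts; each step lowers the log-exponent and produces a relatively O(1/log n) correction). Hence S_n ~ n^36 · (log n)^2 / 12.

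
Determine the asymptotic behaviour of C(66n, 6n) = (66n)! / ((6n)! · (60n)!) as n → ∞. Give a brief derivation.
C(66n, 6n) ~ (285311670611/10000000000)^(6n) · sqrt(11/(20π·6n))

Write N = 6n. Apply Stirling to each factorial:
  (11N)! ~ sqrt(2π·11N) · (11N/e)^(11N),
  N! ~ sqrt(2π N) · (N/e)^N,
  (10N)! ~ sqrt(2π·10N) · (10N/e)^(10N).
The exponential factors combine to (11N)^(11N) / (N^N · (10N)^(10N)) = 11^(11N)/10^(10N) = (11^11/10^10)^N = (285311670611/10000000000)^N.
The square-root prefactors combine to sqrt(2π·11N) / (sqrt(2π N)·sqrt(2π·10N)) = sqrt(11 / (2π·10·N)) = sqrt(11/(20π·6n)).
Substituting N = 6n: C(66n, 6n) ~ (285311670611/10000000000)^(6n) · sqrt(11/(20π·6n)).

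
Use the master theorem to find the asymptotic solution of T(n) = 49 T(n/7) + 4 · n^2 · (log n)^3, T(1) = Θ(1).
T(n) = Θ(n^2 · (log n)^4)

Here log_7 49 = 2 and f(n) = 4 · n^2 · (log n)^3 = Θ(n^(log_7 49) · (log n)^3). This is the extended Case 2 of the master theorem (f matches the critical exponent up to log factors), giving T(n) = Θ(n^(log_7 49) · (log n)^(3+1)) = Θ(n^2 · (log n)^4).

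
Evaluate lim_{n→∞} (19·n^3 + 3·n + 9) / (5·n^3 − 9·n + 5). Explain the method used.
lim = 19/5

For large n the leading n^3 terms dominate both numerator and denominator. Dividing top and bottom by n^3, every other term tends to 0, leaving 19/5.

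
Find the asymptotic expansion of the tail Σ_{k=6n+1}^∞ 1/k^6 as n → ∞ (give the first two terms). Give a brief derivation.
Σ_{k>6n} 1/k^6 = 1/(5 · (6n)^5) − 1/(2 · (6n)^6) + O(1/(6n)^7)

Compare to the integral: ∫_{6n}^∞ x^(−6) dx = [−x^(−5)/5]_{6n}^∞ = 1/((6−1)·(6n)^5). The Euler-Maclaurin correction adds −f(6n)/2 = −1/(2·(6n)^6). Euler-Maclaurin then gives
  Σ_{k>6n} 1/k^6 = ∫_{6n}^∞ dx/x^6 − 1/(2·(6n)^6) + O(1/(6n)^7).
(Equivalently this is ζ(6) − Σ_{k≤6n} 1/k^6.)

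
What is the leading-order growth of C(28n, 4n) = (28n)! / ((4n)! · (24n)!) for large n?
C(28n, 4n) ~ (823543/46656)^(4n) · sqrt(7/(12π·4n))

Write N = 4n. Apply Stirling to each factorial:
  (7N)! ~ sqrt(2π·7N) · (7N/e)^(7N),
  N! ~ sqrt(2π N) · (N/e)^N,
  (6N)! ~ sqrt(2π·6N) · (6N/e)^(6N).
The exponential factors combine to (7N)^(7N) / (N^N · (6N)^(6N)) = 7^(7N)/6^(6N) = (7^7/6^6)^N = (823543/46656)^N.
The square-root prefactors combine to sqrt(2π·7N) / (sqrt(2π N)·sqrt(2π·6N)) = sqrt(7 / (2π·6·N)) = sqrt(7/(12π·4n)).
Substituting N = 4n: C(28n, 4n) ~ (823543/46656)^(4n) · sqrt(7/(12π·4n)).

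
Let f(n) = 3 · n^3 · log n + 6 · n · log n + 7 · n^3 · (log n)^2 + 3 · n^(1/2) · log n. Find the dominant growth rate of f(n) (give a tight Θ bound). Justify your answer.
f(n) ∈ Θ(n^3 · (log n)^2)

Compare the terms by growth order. For large n, n^a · (log n)^b dominates n^a' · (log n)^b' iff a > a', or (a = a' and b > b'). Ranking the 4 terms shows the dominant one is 7 · n^3 · (log n)^2. Hence f(n) ∈ Θ(n^3 · (log n)^2).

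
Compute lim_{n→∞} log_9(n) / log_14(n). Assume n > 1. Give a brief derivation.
lim = ln(14) / ln(9) = log_9(14)

Change of base: log_9(n) = ln n / ln 9 and log_14(n) = ln n / ln 14. The ratio is (ln n / ln 9) · (ln 14 / ln n) = ln 14 / ln 9, a constant independent of n. So the limit is ln 14 / ln 9 = log_9(14).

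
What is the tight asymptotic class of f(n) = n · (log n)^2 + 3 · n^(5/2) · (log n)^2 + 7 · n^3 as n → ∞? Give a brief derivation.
f(n) ∈ Θ(n^3)

Compare the terms by growth order. For large n, n^a · (log n)^b dominates n^a' · (log n)^b' iff a > a', or (a = a' and b > b'). Ranking the 3 terms shows the dominant one is 7 · n^3. Hence f(n) ∈ Θ(n^3).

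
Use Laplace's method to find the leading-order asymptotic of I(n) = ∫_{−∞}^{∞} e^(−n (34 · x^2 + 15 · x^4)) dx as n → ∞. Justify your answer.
I(n) ~ sqrt(π/(34n))

φ(x) = 34 · x^2 + 15 · x^4 has its unique global minimum at x* = 0 (since φ'(x) = 68x + 60x^3 = 0 only at x = 0 for real x with both coefficients positive, and φ → ∞ as |x| → ∞). At x* = 0, φ(0) = 0 and φ''(0) = 68. Laplace's method then gives
  I(n) ~ sqrt(2π / (n · φ''(0))) · e^(−n φ(0)) = sqrt(2π / (68n)) = sqrt(π/(34n)).
The 15 · x^4 term contributes only at subleading order (an O(1/n) relative correction).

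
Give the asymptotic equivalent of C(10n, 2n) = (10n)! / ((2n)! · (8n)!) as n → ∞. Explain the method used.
C(10n, 2n) ~ (3125/256)^(2n) · sqrt(5/(8π·2n))

Write N = 2n. Apply Stirling to each factorial:
  (5N)! ~ sqrt(2π·5N) · (5N/e)^(5N),
  N! ~ sqrt(2π N) · (N/e)^N,
  (4N)! ~ sqrt(2π·4N) · (4N/e)^(4N).
The exponential factors combine to (5N)^(5N) / (N^N · (4N)^(4N)) = 5^(5N)/4^(4N) = (5^5/4^4)^N = (3125/256)^N.
The square-root prefactors combine to sqrt(2π·5N) / (sqrt(2π N)·sqrt(2π·4N)) = sqrt(5 / (2π·4·N)) = sqrt(5/(8π·2n)).
Substituting N = 2n: C(10n, 2n) ~ (3125/256)^(2n) · sqrt(5/(8π·2n)).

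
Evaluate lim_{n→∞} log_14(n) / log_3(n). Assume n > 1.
lim = ln(3) / ln(14) = log_14(3)

Change of base: log_14(n) = ln n / ln 14 and log_3(n) = ln n / ln 3. The ratio is (ln n / ln 14) · (ln 3 / ln n) = ln 3 / ln 14, a constant independent of n. So the limit is ln 3 / ln 14 = log_14(3).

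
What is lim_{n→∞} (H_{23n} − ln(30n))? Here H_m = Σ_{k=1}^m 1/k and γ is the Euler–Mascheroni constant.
lim = ln(23/30) + γ

By Euler-Maclaurin, H_m = ln m + γ + O(1/m). So
  H_{23n} − ln(30n) = ln(23n) + γ − ln(30n) + O(1/n)
                       = ln(23/30) + γ + O(1/n).
Hence the limit is ln(23/30) + γ.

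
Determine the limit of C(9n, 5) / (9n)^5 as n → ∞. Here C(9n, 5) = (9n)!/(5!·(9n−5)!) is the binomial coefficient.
lim = 1/5! = 1/120

With N = 9n → ∞: C(N, 5) / N^5 = [N(N−1)…(N−4)] / (5! · N^5) = (1/5!) · 1 · (1 − 1/(9n)) · (1 − 2/(9n)) · (1 − 3/(9n)) · (1 − 4/(9n)). Each factor → 1 as N → ∞, so the limit is 1/5! = 1/120.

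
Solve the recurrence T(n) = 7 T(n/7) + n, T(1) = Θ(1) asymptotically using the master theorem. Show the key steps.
T(n) = Θ(n log n)

log_7 7 = 1, and f(n) = n = Θ(n^(log_7 7)). This is Case 2 of the master theorem: T(n) = Θ(f(n) · log n) = Θ(n log n).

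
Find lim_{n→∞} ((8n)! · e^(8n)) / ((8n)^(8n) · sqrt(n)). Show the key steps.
lim = sqrt(2π·8)

Stirling: (8n)! ~ sqrt(2π·8n) · (8n/e)^(8n). Hence
  (8n)! · e^(8n) / (8n)^(8n) ~ sqrt(2π·8n).
Dividing by sqrt(n): sqrt(2π·8n) / sqrt(n) = sqrt(2π·8) · n^((1−1)/2), so the limit is sqrt(2π·8).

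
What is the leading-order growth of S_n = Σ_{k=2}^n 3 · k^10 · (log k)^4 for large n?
S_n ~ 3 · n^11 · (log n)^4 / 11

By integral comparison, S_n = ∫_1^n 3 · x^10 · (log x)^4 dx + O(n^10 · (log n)^4). For the integral, the leading term of ∫_1^n x^10 (log x)^4 dx is n^11/11 · (log n)^4 (by repeated integration by parts; each step lowers the log-exponent and produces a relatively O(1/log n) correction). Hence S_n ~ 3 · n^11 · (log n)^4 / 11.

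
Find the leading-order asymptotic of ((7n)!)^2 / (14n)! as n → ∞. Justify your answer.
((7n)!)^2/(14n)! ~ ((2π·7n)^(1/2) / sqrt(2)) · 2^(−2·7n)  →  0

Write N = 7n. Stirling: N! ~ sqrt(2π N)(N/e)^N and (2N)! ~ sqrt(2π·2N)·(2N/e)^(2N).
  (N!)^2/(2N)! ~ (2π N)^(2/2) (N/e)^(2N) / [sqrt(2π·2N) (2N/e)^(2N)]
     = (2π N)^(2/2) / sqrt(2π·2N) · (N/(2N))^(2N)
     = (2π N)^((2−1)/2) / sqrt(2) · 2^(−2N).
Since 2^2 > 1, the factor 2^(−2N) decays exponentially, so the ratio → 0. Substituting N = 7n gives the stated form.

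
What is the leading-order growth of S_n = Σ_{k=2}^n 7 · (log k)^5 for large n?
S_n ~ 7 · n · (log n)^5

By integral comparison, S_n = ∫_1^n 7 · (log x)^5 dx + O((log n)^5). For the integral, the leading term of ∫_1^n (log x)^5 dx is n · (log n)^5 (by repeated integration by parts; each step lowers the log-exponent and produces a relatively O(1/log n) correction). Hence S_n ~ 7 · n · (log n)^5.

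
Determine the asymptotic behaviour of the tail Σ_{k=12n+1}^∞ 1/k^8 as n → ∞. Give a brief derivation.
Σ_{k>12n} 1/k^8 ~ 1/(7 · (12n)^7)

Compare to the integral: ∫_{12n}^∞ x^(−8) dx = [−x^(−7)/7]_{12n}^∞ = 1/((8−1)·(12n)^7). Euler-Maclaurin then gives
  Σ_{k>12n} 1/k^8 = ∫_{12n}^∞ dx/x^8 − 1/(2·(12n)^8) + O(1/(12n)^9).
(Equivalently this is ζ(8) − Σ_{k≤12n} 1/k^8.)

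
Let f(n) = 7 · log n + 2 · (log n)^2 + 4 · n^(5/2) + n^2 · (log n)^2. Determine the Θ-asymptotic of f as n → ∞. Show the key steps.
f(n) ∈ Θ(n^(5/2))

Compare the terms by growth order. For large n, n^a · (log n)^b dominates n^a' · (log n)^b' iff a > a', or (a = a' and b > b'). Ranking the 4 terms shows the dominant one is 4 · n^(5/2). Hence f(n) ∈ Θ(n^(5/2)).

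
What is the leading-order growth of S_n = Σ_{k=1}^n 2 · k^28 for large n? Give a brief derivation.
S_n ~ 2 · n^29 / 29

By integral comparison (Euler-Maclaurin), Σ_{k=1}^n 2 · k^28 = 2 · ∫_0^n x^28 dx + O(n^28) = 2 · n^29/29 + O(n^28). (Equivalently, Faulhaber's formula gives the same leading term.)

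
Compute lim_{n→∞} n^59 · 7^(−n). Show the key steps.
lim = 0

Exponentials with base > 1 dominate every fixed polynomial: for any fixed c, n^c / 7^n → 0 as n → ∞ (e.g. by the ratio test, or by writing 7^n = e^(n ln 7) and noting e^(n ln 7) / n^c → ∞). Hence n^59 · 7^(−n) = n^59 / 7^n → 0.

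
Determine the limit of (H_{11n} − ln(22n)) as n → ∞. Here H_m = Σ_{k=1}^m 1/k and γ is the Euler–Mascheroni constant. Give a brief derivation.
lim = −ln 2 + γ

By Euler-Maclaurin, H_m = ln m + γ + O(1/m). So
  H_{11n} − ln(22n) = ln(11n) + γ − ln(22n) + O(1/n)
                       = ln(11/22) + γ + O(1/n).
Hence the limit is ln(11/22) + γ (= −ln 2).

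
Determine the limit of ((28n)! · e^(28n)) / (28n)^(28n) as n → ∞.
lim = ∞

Stirling: (28n)! ~ sqrt(2π·28n) · (28n/e)^(28n). Hence
  (28n)! · e^(28n) / (28n)^(28n) ~ sqrt(2π·28n) = sqrt(2π·28) · sqrt(n) → ∞.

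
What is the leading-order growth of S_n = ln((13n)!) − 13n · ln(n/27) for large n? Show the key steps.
S_n ~ 13n · (ln 351 − 1) + O(ln n)

Stirling: ln((13n)!) = 13n ln(13n) − 13n + O(ln n).
  S_n = 13n ln(13n) − 13n − 13n ln(n/27) + O(ln n)
      = 13n ln(13n) − 13n ln n + 13n ln 27 − 13n + O(ln n)
      = 13n ln 13 + 13n ln 27 − 13n + O(ln n)
      = 13n (ln 351 − 1) + O(ln n).
Numerically ln(351) − 1 ≈ 4.8608.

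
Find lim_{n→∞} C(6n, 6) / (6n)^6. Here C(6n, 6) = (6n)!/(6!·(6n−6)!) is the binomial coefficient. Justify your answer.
lim = 1/6! = 1/720

With N = 6n → ∞: C(N, 6) / N^6 = [N(N−1)…(N−5)] / (6! · N^6) = (1/6!) · 1 · (1 − 1/(6n)) · … · (1 − 5/(6n)). Each factor → 1 as N → ∞, so the limit is 1/6! = 1/720.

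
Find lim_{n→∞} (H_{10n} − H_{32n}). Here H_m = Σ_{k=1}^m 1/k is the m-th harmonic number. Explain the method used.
lim = ln(10/32) = ln(5/16)

Euler-Maclaurin gives H_m = ln m + γ + 1/(2m) + O(1/m^2). The γ and O(1/m) terms cancel in the difference:
  H_{10n} − H_{32n} = ln(10n) − ln(32n) + O(1/n) = ln(10/32) + O(1/n).
Hence the limit is ln(10/32) = ln(5/16).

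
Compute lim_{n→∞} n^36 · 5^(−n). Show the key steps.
lim = 0

Exponentials with base > 1 dominate every fixed polynomial: for any fixed c, n^c / 5^n → 0 as n → ∞ (e.g. by the ratio test, or by writing 5^n = e^(n ln 5) and noting e^(n ln 5) / n^c → ∞). Hence n^36 · 5^(−n) = n^36 / 5^n → 0.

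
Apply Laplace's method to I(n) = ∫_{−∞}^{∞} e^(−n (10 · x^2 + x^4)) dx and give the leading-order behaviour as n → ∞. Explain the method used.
I(n) ~ sqrt(π/(10n))

φ(x) = 10 · x^2 + x^4 has its unique global minimum at x* = 0 (since φ'(x) = 20x + 4x^3 = 0 only at x = 0 for real x with both coefficients positive, and φ → ∞ as |x| → ∞). At x* = 0, φ(0) = 0 and φ''(0) = 20. Laplace's method then gives
  I(n) ~ sqrt(2π / (n · φ''(0))) · e^(−n φ(0)) = sqrt(2π / (20n)) = sqrt(π/(10n)).
The x^4 term contributes only at subleading order (an O(1/n) relative correction).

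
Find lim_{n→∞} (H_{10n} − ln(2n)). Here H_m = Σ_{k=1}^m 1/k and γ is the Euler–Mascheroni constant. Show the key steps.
lim = ln 5 + γ

By Euler-Maclaurin, H_m = ln m + γ + O(1/m). So
  H_{10n} − ln(2n) = ln(10n) + γ − ln(2n) + O(1/n)
                       = ln(10/2) + γ + O(1/n).
Hence the limit is ln(10/2) + γ (= ln 5).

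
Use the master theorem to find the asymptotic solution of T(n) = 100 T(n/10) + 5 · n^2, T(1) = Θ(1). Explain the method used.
T(n) = Θ(n^2 log n)

log_10 100 = 2, and f(n) = 5 · n^2 = Θ(n^(log_10 100)). This is Case 2 of the master theorem: T(n) = Θ(f(n) · log n) = Θ(n^2 log n).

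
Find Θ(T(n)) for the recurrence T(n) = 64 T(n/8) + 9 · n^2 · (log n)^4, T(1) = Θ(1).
T(n) = Θ(n^2 · (log n)^5)

Here log_8 64 = 2 and f(n) = 9 · n^2 · (log n)^4 = Θ(n^(log_8 64) · (log n)^4). This is the extended Case 2 of the master theorem (f matches the critical exponent up to log factors), giving T(n) = Θ(n^(log_8 64) · (log n)^(4+1)) = Θ(n^2 · (log n)^5).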